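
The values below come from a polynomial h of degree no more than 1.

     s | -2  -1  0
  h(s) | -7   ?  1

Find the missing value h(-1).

The 2 known points determine the degree-1 polynomial uniquely.
Write h(s) = as + b. Substituting each data point gives a linear system:
  -2a + b = -7
  b = 1
Solving the system yields a = 4, b = 1.
So h(s) = 4s + 1.
Then h(-1) = -3.

-3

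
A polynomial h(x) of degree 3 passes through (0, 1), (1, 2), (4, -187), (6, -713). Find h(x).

h(x) = -4x^3 + 4x^2 + x + 1

Write h(x) = ax^3 + bx^2 + cx + d. Substituting each data point gives a linear system:
  d = 1
  a + b + c + d = 2
  64a + 16b + 4c + d = -187
  216a + 36b + 6c + d = -713
Solving the system yields a = -4, b = 4, c = 1, d = 1.
So h(x) = -4x³ + 4x² + x + 1.
Check: h(4) = -187. ✓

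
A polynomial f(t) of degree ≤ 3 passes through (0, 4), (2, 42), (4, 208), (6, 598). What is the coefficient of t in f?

3

Write f(t) = at^3 + bt^2 + ct + d. Substituting each data point gives a linear system:
  d = 4
  8a + 4b + 2c + d = 42
  64a + 16b + 4c + d = 208
  216a + 36b + 6c + d = 598
Solving the system yields a = 2, b = 4, c = 3, d = 4.
So f(t) = 2t³ + 4t² + 3t + 4.
The coefficient of t is 3.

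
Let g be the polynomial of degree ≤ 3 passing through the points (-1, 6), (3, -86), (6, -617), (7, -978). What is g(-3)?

Using the Lagrange interpolation formula with nodes -1, 3, 6, 7:
  L_0(n) = (n - 3)(n - 6)(n - 7) / -224
  L_1(n) = (n + 1)(n - 6)(n - 7) / 48
  L_2(n) = (n + 1)(n - 3)(n - 7) / -21
  L_3(n) = (n + 1)(n - 3)(n - 6) / 32
Then g(n) = 6·L_0(n) - 86·L_1(n) - 617·L_2(n) - 978·L_3(n).
Expanding and collecting terms gives g(n) = -3n^3 + 2n^2 - 6n - 5.
Evaluating at n = -3: g(-3) = 112.

112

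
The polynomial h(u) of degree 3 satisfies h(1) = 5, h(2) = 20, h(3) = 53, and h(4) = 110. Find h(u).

Write h(u) = au^3 + bu^2 + cu + d. Substituting each data point gives a linear system:
  a + b + c + d = 5
  8a + 4b + 2c + d = 20
  27a + 9b + 3c + d = 53
  64a + 16b + 4c + d = 110
Solving the system yields a = 1, b = 3, c = -1, d = 2.
So h(u) = u^3 + 3u^2 - u + 2.
Check: h(3) = 53. ✓

h(u) = u^3 + 3u^2 - u + 2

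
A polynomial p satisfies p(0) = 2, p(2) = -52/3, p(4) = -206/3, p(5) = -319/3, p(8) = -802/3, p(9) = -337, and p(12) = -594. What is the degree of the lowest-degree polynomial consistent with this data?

2

Divided differences on the nodes 0, 2, 4, 5, 8, 9, 12:
  order 0: 2  -52/3  -206/3  -319/3  -802/3  -337  -594
  order 1: -29/3  -77/3  -113/3  -161/3  -209/3  -257/3
  order 2: -4  -4  -4  -4  -4
  order 3: 0  0  0  0
  order 4: 0  0  0
  order 5: 0  0
  order 6: 0
The order-2 divided differences are all -4 (nonzero) and every higher order vanishes, so the data lies on a polynomial of degree exactly 2.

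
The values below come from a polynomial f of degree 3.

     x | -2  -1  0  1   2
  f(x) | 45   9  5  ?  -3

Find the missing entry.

9

On equispaced nodes a degree-3 polynomial has vanishing fourth forward difference, so
  f(-2) - 4·f(-1) + 6·f(0) - 4·f(1) + f(2) = 0.
Substituting the known values and solving for f(1):
  -4·f(1) = -36
  f(1) = 9.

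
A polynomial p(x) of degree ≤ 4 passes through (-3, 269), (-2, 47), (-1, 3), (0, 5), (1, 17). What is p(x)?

Using the Lagrange interpolation formula with nodes -3, -2, -1, 0, 1:
  L_0(x) = (x + 2)(x + 1)x(x - 1) / 24
  L_1(x) = (x + 3)(x + 1)x(x - 1) / -6
  L_2(x) = (x + 3)(x + 2)x(x - 1) / 4
  L_3(x) = (x + 3)(x + 2)(x + 1)(x - 1) / -6
  L_4(x) = (x + 3)(x + 2)(x + 1)x / 24
Then p(x) = 269·L_0(x) + 47·L_1(x) + 3·L_2(x) + 5·L_3(x) + 17·L_4(x).
Expanding and collecting terms gives p(x) = 4x^4 + 2x^3 + x^2 + 5x + 5.
Check: p(-3) = 269. ✓

p(x) = 4x^4 + 2x^3 + x^2 + 5x + 5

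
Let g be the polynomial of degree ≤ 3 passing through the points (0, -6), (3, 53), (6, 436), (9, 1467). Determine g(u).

g(u) = 2u^3 + (5/3)u - 6

Write g(u) = au^3 + bu^2 + cu + d. Substituting each data point gives a linear system:
  d = -6
  27a + 9b + 3c + d = 53
  216a + 36b + 6c + d = 436
  729a + 81b + 9c + d = 1467
Solving the system yields a = 2, b = 0, c = 5/3, d = -6.
So g(u) = 2u³ + (5/3)u - 6.
Check: g(6) = 436. ✓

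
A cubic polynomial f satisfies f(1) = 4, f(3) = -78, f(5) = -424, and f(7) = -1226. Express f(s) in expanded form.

Write f(s) = as^3 + bs^2 + cs + d. Substituting each data point gives a linear system:
  a + b + c + d = 4
  27a + 9b + 3c + d = -78
  125a + 25b + 5c + d = -424
  343a + 49b + 7c + d = -1226
Solving the system yields a = -4, b = 3, c = -1, d = 6.
So f(s) = -4s^3 + 3s^2 - s + 6.
Check: f(7) = -1226. ✓

f(s) = -4s^3 + 3s^2 - s + 6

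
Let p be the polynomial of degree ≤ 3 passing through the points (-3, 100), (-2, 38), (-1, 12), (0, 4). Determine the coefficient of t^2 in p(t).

Write p(t) = at^3 + bt^2 + ct + d. Substituting each data point gives a linear system:
  -27a + 9b - 3c + d = 100
  -8a + 4b - 2c + d = 38
  -a + b - c + d = 12
  d = 4
Solving the system yields a = -3, b = 0, c = -5, d = 4.
So p(t) = -3t³ - 5t + 4.
The coefficient of t^2 is 0.

0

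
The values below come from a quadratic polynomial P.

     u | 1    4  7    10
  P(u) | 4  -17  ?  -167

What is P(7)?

The 3 known points determine the degree-2 polynomial uniquely.
Write P(u) = au^2 + bu + c. Substituting each data point gives a linear system:
  a + b + c = 4
  16a + 4b + c = -17
  100a + 10b + c = -167
Solving the system yields a = -2, b = 3, c = 3.
So P(u) = -2u^2 + 3u + 3.
Then P(7) = -74.

-74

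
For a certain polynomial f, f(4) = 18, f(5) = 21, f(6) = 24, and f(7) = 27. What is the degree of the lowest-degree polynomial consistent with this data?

Forward differences of the values at n = 4, 5, 6, 7:
  f  : 18  21  24  27
  Δ  : 3  3  3
  Δ^2: 0  0
  Δ^3: 0
The first differences are constant (3) and nonzero, while all higher differences vanish, so the minimal degree is 1.

1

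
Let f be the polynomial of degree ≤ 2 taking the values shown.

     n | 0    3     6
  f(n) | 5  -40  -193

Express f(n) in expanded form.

f(n) = -6n^2 + 3n + 5

Write f(n) = an^2 + bn + c. Substituting each data point gives a linear system:
  c = 5
  9a + 3b + c = -40
  36a + 6b + c = -193
Solving the system yields a = -6, b = 3, c = 5.
So f(n) = -6n² + 3n + 5.
Check: f(6) = -193. ✓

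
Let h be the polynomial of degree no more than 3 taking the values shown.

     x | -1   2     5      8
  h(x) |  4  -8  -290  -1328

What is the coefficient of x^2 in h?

Write h(x) = ax^3 + bx^2 + cx + d. Substituting each data point gives a linear system:
  -a + b - c + d = 4
  8a + 4b + 2c + d = -8
  125a + 25b + 5c + d = -290
  512a + 64b + 8c + d = -1328
Solving the system yields a = -3, b = 3, c = 2, d = 0.
So h(x) = -3x³ + 3x² + 2x.
The coefficient of x^2 is 3.

3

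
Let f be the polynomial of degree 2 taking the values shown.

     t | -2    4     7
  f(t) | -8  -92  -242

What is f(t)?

f(t) = -4t^2 - 6t - 4

Write f(t) = at^2 + bt + c. Substituting each data point gives a linear system:
  4a - 2b + c = -8
  16a + 4b + c = -92
  49a + 7b + c = -242
Solving the system yields a = -4, b = -6, c = -4.
So f(t) = -4t^2 - 6t - 4.
Check: f(-2) = -8. ✓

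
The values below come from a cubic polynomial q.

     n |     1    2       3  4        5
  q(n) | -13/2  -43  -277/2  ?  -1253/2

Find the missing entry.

-323

The 4 known points determine the degree-3 polynomial uniquely.
Write q(n) = an^3 + bn^2 + cn + d. Substituting each data point gives a linear system:
  a + b + c + d = -13/2
  8a + 4b + 2c + d = -43
  27a + 9b + 3c + d = -277/2
  125a + 25b + 5c + d = -1253/2
Solving the system yields a = -5, b = 1/2, c = -3, d = 1.
So q(n) = -5n^3 + (1/2)n^2 - 3n + 1.
Then q(4) = -323.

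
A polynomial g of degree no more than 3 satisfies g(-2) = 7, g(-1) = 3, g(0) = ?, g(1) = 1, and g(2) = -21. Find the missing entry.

5

The 4 known points determine the degree-3 polynomial uniquely.
Write g(n) = an^3 + bn^2 + cn + d. Substituting each data point gives a linear system:
  -8a + 4b - 2c + d = 7
  -a + b - c + d = 3
  a + b + c + d = 1
  8a + 4b + 2c + d = -21
Solving the system yields a = -2, b = -3, c = 1, d = 5.
So g(n) = -2n³ - 3n² + n + 5.
Then g(0) = 5.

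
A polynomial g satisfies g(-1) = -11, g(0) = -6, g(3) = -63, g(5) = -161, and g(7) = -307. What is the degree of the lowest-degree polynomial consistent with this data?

2

Divided differences on the nodes -1, 0, 3, 5, 7:
  order 0: -11  -6  -63  -161  -307
  order 1: 5  -19  -49  -73
  order 2: -6  -6  -6
  order 3: 0  0
  order 4: 0
The order-2 divided differences are all -6 (nonzero) and every higher order vanishes, so the data lies on a polynomial of degree exactly 2.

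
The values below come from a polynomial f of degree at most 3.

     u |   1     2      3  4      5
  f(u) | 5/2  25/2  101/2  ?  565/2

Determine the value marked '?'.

On equispaced nodes a degree-3 polynomial has vanishing fourth forward difference, so
  f(1) - 4·f(2) + 6·f(3) - 4·f(4) + f(5) = 0.
Substituting the known values and solving for f(4):
  -4·f(4) = -538
  f(4) = 269/2.

269/2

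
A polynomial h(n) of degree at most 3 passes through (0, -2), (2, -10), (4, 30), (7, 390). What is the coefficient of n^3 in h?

2

Write h(n) = an^3 + bn^2 + cn + d. Substituting each data point gives a linear system:
  d = -2
  8a + 4b + 2c + d = -10
  64a + 16b + 4c + d = 30
  343a + 49b + 7c + d = 390
Solving the system yields a = 2, b = -6, c = 0, d = -2.
So h(n) = 2n³ - 6n² - 2.
The leading coefficient is 2.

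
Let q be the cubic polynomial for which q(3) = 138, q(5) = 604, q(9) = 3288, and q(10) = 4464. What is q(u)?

Write q(u) = au^3 + bu^2 + cu + d. Substituting each data point gives a linear system:
  27a + 9b + 3c + d = 138
  125a + 25b + 5c + d = 604
  729a + 81b + 9c + d = 3288
  1000a + 100b + 10c + d = 4464
Solving the system yields a = 4, b = 5, c = -3, d = -6.
So q(u) = 4u^3 + 5u^2 - 3u - 6.
Check: q(9) = 3288. ✓

q(u) = 4u^3 + 5u^2 - 3u - 6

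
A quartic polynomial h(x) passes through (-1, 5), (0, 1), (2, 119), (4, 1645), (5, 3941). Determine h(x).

Write h(x) = ax^4 + bx^3 + cx^2 + dx + e. Substituting each data point gives a linear system:
  a - b + c - d + e = 5
  e = 1
  16a + 8b + 4c + 2d + e = 119
  256a + 64b + 16c + 4d + e = 1645
  625a + 125b + 25c + 5d + e = 3941
Solving the system yields a = 6, b = 1, c = 2, d = 3, e = 1.
So h(x) = 6x⁴ + x³ + 2x² + 3x + 1.
Check: h(0) = 1. ✓

h(x) = 6x^4 + x^3 + 2x^2 + 3x + 1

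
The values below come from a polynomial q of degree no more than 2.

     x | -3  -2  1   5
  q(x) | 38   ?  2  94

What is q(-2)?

17

The 3 known points determine the degree-2 polynomial uniquely.
Write q(x) = ax^2 + bx + c. Substituting each data point gives a linear system:
  9a - 3b + c = 38
  a + b + c = 2
  25a + 5b + c = 94
Solving the system yields a = 4, b = -1, c = -1.
So q(x) = 4x^2 - x - 1.
Then q(-2) = 17.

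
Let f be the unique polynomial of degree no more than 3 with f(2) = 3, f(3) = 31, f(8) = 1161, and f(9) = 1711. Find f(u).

Write f(u) = au^3 + bu^2 + cu + d. Substituting each data point gives a linear system:
  8a + 4b + 2c + d = 3
  27a + 9b + 3c + d = 31
  512a + 64b + 8c + d = 1161
  729a + 81b + 9c + d = 1711
Solving the system yields a = 3, b = -6, c = 1, d = 1.
So f(u) = 3u³ - 6u² + u + 1.
Check: f(8) = 1161. ✓

f(u) = 3u^3 - 6u^2 + u + 1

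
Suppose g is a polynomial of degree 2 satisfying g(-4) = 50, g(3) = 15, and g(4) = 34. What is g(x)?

Using the Lagrange interpolation formula with nodes -4, 3, 4:
  L_0(x) = (x - 3)(x - 4) / 56
  L_1(x) = (x + 4)(x - 4) / -7
  L_2(x) = (x + 4)(x - 3) / 8
Then g(x) = 50·L_0(x) + 15·L_1(x) + 34·L_2(x).
Expanding and collecting terms gives g(x) = 3x^2 - 2x - 6.
Check: g(4) = 34. ✓

g(x) = 3x^2 - 2x - 6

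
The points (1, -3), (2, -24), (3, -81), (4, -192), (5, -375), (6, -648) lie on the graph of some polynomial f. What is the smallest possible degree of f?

3

Forward differences of the values at n = 1, 2, 3, 4, 5, 6:
  f  : -3  -24  -81  -192  -375  -648
  Δ  : -21  -57  -111  -183  -273
  Δ^2: -36  -54  -72  -90
  Δ^3: -18  -18  -18
  Δ^4: 0  0
  Δ^5: 0
The third differences are constant (-18) and nonzero, while all higher differences vanish, so the minimal degree is 3.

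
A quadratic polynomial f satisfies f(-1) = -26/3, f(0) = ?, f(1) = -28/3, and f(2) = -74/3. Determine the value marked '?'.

On equispaced nodes a degree-2 polynomial has vanishing third forward difference, so
  - f(-1) + 3·f(0) - 3·f(1) + f(2) = 0.
Substituting the known values and solving for f(0):
  3·f(0) = -12
  f(0) = -4.

-4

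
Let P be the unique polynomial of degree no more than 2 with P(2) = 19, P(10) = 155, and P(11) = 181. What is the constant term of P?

Write P(s) = as^2 + bs + c. Substituting each data point gives a linear system:
  4a + 2b + c = 19
  100a + 10b + c = 155
  121a + 11b + c = 181
Solving the system yields a = 1, b = 5, c = 5.
So P(s) = s^2 + 5s + 5.
The constant term is 5.

5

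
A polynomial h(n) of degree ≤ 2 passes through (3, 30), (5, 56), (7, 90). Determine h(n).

Using the Lagrange interpolation formula with nodes 3, 5, 7:
  L_0(n) = (n - 5)(n - 7) / 8
  L_1(n) = (n - 3)(n - 7) / -4
  L_2(n) = (n - 3)(n - 5) / 8
Then h(n) = 30·L_0(n) + 56·L_1(n) + 90·L_2(n).
Expanding and collecting terms gives h(n) = n^2 + 5n + 6.
Check: h(7) = 90. ✓

h(n) = n^2 + 5n + 6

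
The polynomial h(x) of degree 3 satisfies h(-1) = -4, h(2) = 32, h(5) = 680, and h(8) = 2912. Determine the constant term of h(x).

0

Write h(x) = ax^3 + bx^2 + cx + d. Substituting each data point gives a linear system:
  -a + b - c + d = -4
  8a + 4b + 2c + d = 32
  125a + 25b + 5c + d = 680
  512a + 64b + 8c + d = 2912
Solving the system yields a = 6, b = -2, c = -4, d = 0.
So h(x) = 6x³ - 2x² - 4x.
The constant term is 0.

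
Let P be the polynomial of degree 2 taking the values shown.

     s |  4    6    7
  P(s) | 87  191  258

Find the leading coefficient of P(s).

5

Write P(s) = as^2 + bs + c. Substituting each data point gives a linear system:
  16a + 4b + c = 87
  36a + 6b + c = 191
  49a + 7b + c = 258
Solving the system yields a = 5, b = 2, c = -1.
So P(s) = 5s² + 2s - 1.
The leading coefficient is 5.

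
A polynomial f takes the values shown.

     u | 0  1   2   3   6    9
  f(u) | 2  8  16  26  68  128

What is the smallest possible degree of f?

2

Divided differences on the nodes 0, 1, 2, 3, 6, 9:
  order 0: 2  8  16  26  68  128
  order 1: 6  8  10  14  20
  order 2: 1  1  1  1
  order 3: 0  0  0
  order 4: 0  0
  order 5: 0
The order-2 divided differences are all 1 (nonzero) and every higher order vanishes, so the data lies on a polynomial of degree exactly 2.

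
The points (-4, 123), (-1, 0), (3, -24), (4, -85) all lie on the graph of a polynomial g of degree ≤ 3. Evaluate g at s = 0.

Write g(s) = as^3 + bs^2 + cs + d. Substituting each data point gives a linear system:
  -64a + 16b - 4c + d = 123
  -a + b - c + d = 0
  27a + 9b + 3c + d = -24
  64a + 16b + 4c + d = -85
Solving the system yields a = -2, b = 1, c = 6, d = 3.
So g(s) = -2s^3 + s^2 + 6s + 3.
Then g(0) = 3.

3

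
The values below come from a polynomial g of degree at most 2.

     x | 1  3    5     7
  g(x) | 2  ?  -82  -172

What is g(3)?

The 3 known points determine the degree-2 polynomial uniquely.
Write g(x) = ax^2 + bx + c. Substituting each data point gives a linear system:
  a + b + c = 2
  25a + 5b + c = -82
  49a + 7b + c = -172
Solving the system yields a = -4, b = 3, c = 3.
So g(x) = -4x^2 + 3x + 3.
Then g(3) = -24.

-24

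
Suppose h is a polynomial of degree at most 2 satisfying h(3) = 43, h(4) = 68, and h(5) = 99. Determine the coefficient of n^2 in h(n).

Write h(n) = an^2 + bn + c. Substituting each data point gives a linear system:
  9a + 3b + c = 43
  16a + 4b + c = 68
  25a + 5b + c = 99
Solving the system yields a = 3, b = 4, c = 4.
So h(n) = 3n^2 + 4n + 4.
The leading coefficient is 3.

3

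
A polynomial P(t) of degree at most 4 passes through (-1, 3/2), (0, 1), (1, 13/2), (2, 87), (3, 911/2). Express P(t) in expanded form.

Write P(t) = at^4 + bt^3 + ct^2 + dt + e. Substituting each data point gives a linear system:
  a - b + c - d + e = 3/2
  e = 1
  a + b + c + d + e = 13/2
  16a + 8b + 4c + 2d + e = 87
  81a + 27b + 9c + 3d + e = 911/2
Solving the system yields a = 6, b = -1/2, c = -3, d = 3, e = 1.
So P(t) = 6t⁴ - (1/2)t³ - 3t² + 3t + 1.
Check: P(0) = 1. ✓

P(t) = 6t^4 - (1/2)t^3 - 3t^2 + 3t + 1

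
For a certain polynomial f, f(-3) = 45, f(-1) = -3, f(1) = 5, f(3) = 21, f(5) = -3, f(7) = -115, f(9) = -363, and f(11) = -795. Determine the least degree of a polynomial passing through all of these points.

Forward differences of the values at t = -3, -1, 1, 3, 5, 7, 9, 11:
  f  : 45  -3  5  21  -3  -115  -363  -795
  Δ  : -48  8  16  -24  -112  -248  -432
  Δ^2: 56  8  -40  -88  -136  -184
  Δ^3: -48  -48  -48  -48  -48
  Δ^4: 0  0  0  0
  Δ^5: 0  0  0
  Δ^6: 0  0
  Δ^7: 0
The third differences are constant (-48) and nonzero, while all higher differences vanish, so the minimal degree is 3.

3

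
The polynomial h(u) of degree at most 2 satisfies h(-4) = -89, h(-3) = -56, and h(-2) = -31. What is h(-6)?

Using the Lagrange interpolation formula with nodes -4, -3, -2:
  L_0(u) = (u + 3)(u + 2) / 2
  L_1(u) = (u + 4)(u + 2) / -1
  L_2(u) = (u + 4)(u + 3) / 2
Then h(u) = -89·L_0(u) - 56·L_1(u) - 31·L_2(u).
Expanding and collecting terms gives h(u) = -4u² + 5u - 5.
Evaluating at u = -6: h(-6) = -179.

-179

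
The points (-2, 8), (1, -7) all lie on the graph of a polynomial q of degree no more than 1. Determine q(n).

Write q(n) = an + b. Substituting each data point gives a linear system:
  -2a + b = 8
  a + b = -7
Solving the system yields a = -5, b = -2.
So q(n) = -5n - 2.
Check: q(1) = -7. ✓

q(n) = -5n - 2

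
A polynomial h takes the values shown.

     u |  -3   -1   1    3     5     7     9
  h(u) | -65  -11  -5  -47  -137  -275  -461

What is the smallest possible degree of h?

2

Forward differences of the values at u = -3, -1, 1, 3, 5, 7, 9:
  h  : -65  -11  -5  -47  -137  -275  -461
  Δ  : 54  6  -42  -90  -138  -186
  Δ^2: -48  -48  -48  -48  -48
  Δ^3: 0  0  0  0
  Δ^4: 0  0  0
  Δ^5: 0  0
  Δ^6: 0
The second differences are constant (-48) and nonzero, while all higher differences vanish, so the minimal degree is 2.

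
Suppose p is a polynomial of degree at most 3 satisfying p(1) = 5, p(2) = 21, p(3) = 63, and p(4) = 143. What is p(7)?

731

Forward differences of the values at n = 1, 2, 3, 4:
  p  : 5  21  63  143
  Δ  : 16  42  80
  Δ^2: 26  38
  Δ^3: 12
The third differences are constant, confirming degree 3.
Interpolating (Newton forward form) and evaluating at n = 7 gives p(7) = 731.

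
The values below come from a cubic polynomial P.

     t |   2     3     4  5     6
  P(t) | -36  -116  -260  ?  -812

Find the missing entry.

On equispaced nodes a degree-3 polynomial has vanishing fourth forward difference, so
  P(2) - 4·P(3) + 6·P(4) - 4·P(5) + P(6) = 0.
Substituting the known values and solving for P(5):
  -4·P(5) = 1944
  P(5) = -486.

-486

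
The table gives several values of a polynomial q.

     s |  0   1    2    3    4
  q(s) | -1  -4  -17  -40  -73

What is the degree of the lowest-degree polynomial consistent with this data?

2

Forward differences of the values at s = 0, 1, 2, 3, 4:
  q  : -1  -4  -17  -40  -73
  Δ  : -3  -13  -23  -33
  Δ^2: -10  -10  -10
  Δ^3: 0  0
  Δ^4: 0
The second differences are constant (-10) and nonzero, while all higher differences vanish, so the minimal degree is 2.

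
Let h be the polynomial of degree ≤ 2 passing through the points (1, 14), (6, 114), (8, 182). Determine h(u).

Using the Lagrange interpolation formula with nodes 1, 6, 8:
  L_0(u) = (u - 6)(u - 8) / 35
  L_1(u) = (u - 1)(u - 8) / -10
  L_2(u) = (u - 1)(u - 6) / 14
Then h(u) = 14·L_0(u) + 114·L_1(u) + 182·L_2(u).
Expanding and collecting terms gives h(u) = 2u^2 + 6u + 6.
Check: h(1) = 14. ✓

h(u) = 2u^2 + 6u + 6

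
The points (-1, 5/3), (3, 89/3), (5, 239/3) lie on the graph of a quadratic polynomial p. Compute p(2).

41/3

Using the Lagrange interpolation formula with nodes -1, 3, 5:
  L_0(u) = (u - 3)(u - 5) / 24
  L_1(u) = (u + 1)(u - 5) / -8
  L_2(u) = (u + 1)(u - 3) / 12
Then p(u) = 5/3·L_0(u) + 89/3·L_1(u) + 239/3·L_2(u).
Expanding and collecting terms gives p(u) = 3u^2 + u - 1/3.
Evaluating at u = 2: p(2) = 41/3.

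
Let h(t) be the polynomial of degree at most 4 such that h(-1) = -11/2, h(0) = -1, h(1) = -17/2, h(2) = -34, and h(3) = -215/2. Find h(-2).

-40

Write h(t) = at^4 + bt^3 + ct^2 + dt + e. Substituting each data point gives a linear system:
  a - b + c - d + e = -11/2
  e = -1
  a + b + c + d + e = -17/2
  16a + 8b + 4c + 2d + e = -34
  81a + 27b + 9c + 3d + e = -215/2
Solving the system yields a = -1, b = 1, c = -5, d = -5/2, e = -1.
So h(t) = -t⁴ + t³ - 5t² - (5/2)t - 1.
Then h(-2) = -40.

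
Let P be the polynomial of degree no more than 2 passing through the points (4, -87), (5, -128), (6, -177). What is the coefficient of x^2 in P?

Write P(x) = ax^2 + bx + c. Substituting each data point gives a linear system:
  16a + 4b + c = -87
  25a + 5b + c = -128
  36a + 6b + c = -177
Solving the system yields a = -4, b = -5, c = -3.
So P(x) = -4x^2 - 5x - 3.
The leading coefficient is -4.

-4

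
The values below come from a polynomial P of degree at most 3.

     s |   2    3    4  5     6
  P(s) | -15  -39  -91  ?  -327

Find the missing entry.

The 4 known points determine the degree-3 polynomial uniquely.
Write P(s) = as^3 + bs^2 + cs + d. Substituting each data point gives a linear system:
  8a + 4b + 2c + d = -15
  27a + 9b + 3c + d = -39
  64a + 16b + 4c + d = -91
  216a + 36b + 6c + d = -327
Solving the system yields a = -2, b = 4, c = -6, d = -3.
So P(s) = -2s³ + 4s² - 6s - 3.
Then P(5) = -183.

-183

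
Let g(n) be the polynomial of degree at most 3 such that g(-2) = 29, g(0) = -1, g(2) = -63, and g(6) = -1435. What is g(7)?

Using the Lagrange interpolation formula with nodes -2, 0, 2, 6:
  L_0(n) = n(n - 2)(n - 6) / -64
  L_1(n) = (n + 2)(n - 2)(n - 6) / 24
  L_2(n) = (n + 2)n(n - 6) / -32
  L_3(n) = (n + 2)n(n - 2) / 192
Then g(n) = 29·L_0(n) - 1·L_1(n) - 63·L_2(n) - 1435·L_3(n).
Expanding and collecting terms gives g(n) = -6n³ - 4n² + n - 1.
Evaluating at n = 7: g(7) = -2248.

-2248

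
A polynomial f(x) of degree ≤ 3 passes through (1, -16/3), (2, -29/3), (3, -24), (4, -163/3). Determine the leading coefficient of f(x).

-1

Write f(x) = ax^3 + bx^2 + cx + d. Substituting each data point gives a linear system:
  a + b + c + d = -16/3
  8a + 4b + 2c + d = -29/3
  27a + 9b + 3c + d = -24
  64a + 16b + 4c + d = -163/3
Solving the system yields a = -1, b = 1, c = -1/3, d = -5.
So f(x) = -x^3 + x^2 - (1/3)x - 5.
The leading coefficient is -1.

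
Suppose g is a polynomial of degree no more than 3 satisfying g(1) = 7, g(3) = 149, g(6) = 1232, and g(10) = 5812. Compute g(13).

12859

Using the Lagrange interpolation formula with nodes 1, 3, 6, 10:
  L_0(s) = (s - 3)(s - 6)(s - 10) / -90
  L_1(s) = (s - 1)(s - 6)(s - 10) / 42
  L_2(s) = (s - 1)(s - 3)(s - 10) / -60
  L_3(s) = (s - 1)(s - 3)(s - 6) / 252
Then g(s) = 7·L_0(s) + 149·L_1(s) + 1232·L_2(s) + 5812·L_3(s).
Expanding and collecting terms gives g(s) = 6s³ - 2s² + s + 2.
Evaluating at s = 13: g(13) = 12859.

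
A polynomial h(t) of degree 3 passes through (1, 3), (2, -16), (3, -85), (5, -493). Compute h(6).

-892

Using the Lagrange interpolation formula with nodes 1, 2, 3, 5:
  L_0(t) = (t - 2)(t - 3)(t - 5) / -8
  L_1(t) = (t - 1)(t - 3)(t - 5) / 3
  L_2(t) = (t - 1)(t - 2)(t - 5) / -4
  L_3(t) = (t - 1)(t - 2)(t - 3) / 24
Then h(t) = 3·L_0(t) - 16·L_1(t) - 85·L_2(t) - 493·L_3(t).
Expanding and collecting terms gives h(t) = -5t^3 + 5t^2 + t + 2.
Evaluating at t = 6: h(6) = -892.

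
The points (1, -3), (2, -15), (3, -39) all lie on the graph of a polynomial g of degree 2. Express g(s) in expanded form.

Write g(s) = as^2 + bs + c. Substituting each data point gives a linear system:
  a + b + c = -3
  4a + 2b + c = -15
  9a + 3b + c = -39
Solving the system yields a = -6, b = 6, c = -3.
So g(s) = -6s^2 + 6s - 3.
Check: g(2) = -15. ✓

g(s) = -6s^2 + 6s - 3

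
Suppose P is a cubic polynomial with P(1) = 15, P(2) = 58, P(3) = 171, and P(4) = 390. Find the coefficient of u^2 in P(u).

-1

Write P(u) = au^3 + bu^2 + cu + d. Substituting each data point gives a linear system:
  a + b + c + d = 15
  8a + 4b + 2c + d = 58
  27a + 9b + 3c + d = 171
  64a + 16b + 4c + d = 390
Solving the system yields a = 6, b = -1, c = 4, d = 6.
So P(u) = 6u^3 - u^2 + 4u + 6.
The coefficient of u^2 is -1.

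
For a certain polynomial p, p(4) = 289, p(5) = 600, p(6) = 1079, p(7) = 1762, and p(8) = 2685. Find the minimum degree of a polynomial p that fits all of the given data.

Forward differences of the values at s = 4, 5, 6, 7, 8:
  p  : 289  600  1079  1762  2685
  Δ  : 311  479  683  923
  Δ^2: 168  204  240
  Δ^3: 36  36
  Δ^4: 0
The third differences are constant (36) and nonzero, while all higher differences vanish, so the minimal degree is 3.

3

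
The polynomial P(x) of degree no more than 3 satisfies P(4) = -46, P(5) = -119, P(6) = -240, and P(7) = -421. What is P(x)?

P(x) = -2x^3 + 6x^2 - 5x + 6

Using the Lagrange interpolation formula with nodes 4, 5, 6, 7:
  L_0(x) = (x - 5)(x - 6)(x - 7) / -6
  L_1(x) = (x - 4)(x - 6)(x - 7) / 2
  L_2(x) = (x - 4)(x - 5)(x - 7) / -2
  L_3(x) = (x - 4)(x - 5)(x - 6) / 6
Then P(x) = -46·L_0(x) - 119·L_1(x) - 240·L_2(x) - 421·L_3(x).
Expanding and collecting terms gives P(x) = -2x^3 + 6x^2 - 5x + 6.
Check: P(5) = -119. ✓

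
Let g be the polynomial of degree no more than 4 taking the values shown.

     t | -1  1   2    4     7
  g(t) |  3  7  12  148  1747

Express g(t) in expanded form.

g(t) = t^4 - 2t^3 + 4t + 4

Write g(t) = at^4 + bt^3 + ct^2 + dt + e. Substituting each data point gives a linear system:
  a - b + c - d + e = 3
  a + b + c + d + e = 7
  16a + 8b + 4c + 2d + e = 12
  256a + 64b + 16c + 4d + e = 148
  2401a + 343b + 49c + 7d + e = 1747
Solving the system yields a = 1, b = -2, c = 0, d = 4, e = 4.
So g(t) = t^4 - 2t^3 + 4t + 4.
Check: g(1) = 7. ✓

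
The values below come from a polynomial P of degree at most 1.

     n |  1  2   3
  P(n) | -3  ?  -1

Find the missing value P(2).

-2

On equispaced nodes a degree-1 polynomial has vanishing second forward difference, so
  P(1) - 2·P(2) + P(3) = 0.
Substituting the known values and solving for P(2):
  -2·P(2) = 4
  P(2) = -2.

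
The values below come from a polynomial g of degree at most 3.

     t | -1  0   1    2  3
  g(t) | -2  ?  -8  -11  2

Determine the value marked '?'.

The 4 known points determine the degree-3 polynomial uniquely.
Write g(t) = at^3 + bt^2 + ct + d. Substituting each data point gives a linear system:
  -a + b - c + d = -2
  a + b + c + d = -8
  8a + 4b + 2c + d = -11
  27a + 9b + 3c + d = 2
Solving the system yields a = 2, b = -4, c = -5, d = -1.
So g(t) = 2t^3 - 4t^2 - 5t - 1.
Then g(0) = -1.

-1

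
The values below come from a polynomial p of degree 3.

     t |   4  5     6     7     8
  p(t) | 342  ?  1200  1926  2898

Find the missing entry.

On equispaced nodes a degree-3 polynomial has vanishing fourth forward difference, so
  p(4) - 4·p(5) + 6·p(6) - 4·p(7) + p(8) = 0.
Substituting the known values and solving for p(5):
  -4·p(5) = -2736
  p(5) = 684.

684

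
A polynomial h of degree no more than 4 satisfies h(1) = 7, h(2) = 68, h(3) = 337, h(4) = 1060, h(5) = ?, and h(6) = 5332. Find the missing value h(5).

The 5 known points determine the degree-4 polynomial uniquely.
Write h(t) = at^4 + bt^3 + ct^2 + dt + e. Substituting each data point gives a linear system:
  a + b + c + d + e = 7
  16a + 8b + 4c + 2d + e = 68
  81a + 27b + 9c + 3d + e = 337
  256a + 64b + 16c + 4d + e = 1060
  1296a + 216b + 36c + 6d + e = 5332
Solving the system yields a = 4, b = 1, c = -2, d = 0, e = 4.
So h(t) = 4t⁴ + t³ - 2t² + 4.
Then h(5) = 2579.

2579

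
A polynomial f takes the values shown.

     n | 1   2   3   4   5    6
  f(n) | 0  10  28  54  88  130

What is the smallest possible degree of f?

Forward differences of the values at n = 1, 2, 3, 4, 5, 6:
  f  : 0  10  28  54  88  130
  Δ  : 10  18  26  34  42
  Δ^2: 8  8  8  8
  Δ^3: 0  0  0
  Δ^4: 0  0
  Δ^5: 0
The second differences are constant (8) and nonzero, while all higher differences vanish, so the minimal degree is 2.

2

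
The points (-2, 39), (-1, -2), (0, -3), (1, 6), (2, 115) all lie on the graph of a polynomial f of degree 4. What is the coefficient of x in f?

Write f(x) = ax^4 + bx^3 + cx^2 + dx + e. Substituting each data point gives a linear system:
  16a - 8b + 4c - 2d + e = 39
  a - b + c - d + e = -2
  e = -3
  a + b + c + d + e = 6
  16a + 8b + 4c + 2d + e = 115
Solving the system yields a = 5, b = 5, c = 0, d = -1, e = -3.
So f(x) = 5x^4 + 5x^3 - x - 3.
The coefficient of x is -1.

-1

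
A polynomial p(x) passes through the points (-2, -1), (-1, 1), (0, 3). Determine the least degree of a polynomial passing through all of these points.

Forward differences of the values at x = -2, -1, 0:
  p  : -1  1  3
  Δ  : 2  2
  Δ^2: 0
The first differences are constant (2) and nonzero, while all higher differences vanish, so the minimal degree is 1.

1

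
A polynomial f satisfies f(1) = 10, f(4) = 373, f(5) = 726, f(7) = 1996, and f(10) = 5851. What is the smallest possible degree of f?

3

Divided differences on the nodes 1, 4, 5, 7, 10:
  order 0: 10  373  726  1996  5851
  order 1: 121  353  635  1285
  order 2: 58  94  130
  order 3: 6  6
  order 4: 0
The order-3 divided differences are all 6 (nonzero) and every higher order vanishes, so the data lies on a polynomial of degree exactly 3.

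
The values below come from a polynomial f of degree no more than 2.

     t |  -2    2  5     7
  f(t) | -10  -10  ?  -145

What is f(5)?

The 3 known points determine the degree-2 polynomial uniquely.
Write f(t) = at^2 + bt + c. Substituting each data point gives a linear system:
  4a - 2b + c = -10
  4a + 2b + c = -10
  49a + 7b + c = -145
Solving the system yields a = -3, b = 0, c = 2.
So f(t) = -3t^2 + 2.
Then f(5) = -73.

-73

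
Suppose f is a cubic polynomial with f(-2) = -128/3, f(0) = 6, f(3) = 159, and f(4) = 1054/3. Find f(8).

7882/3

Using the Lagrange interpolation formula with nodes -2, 0, 3, 4:
  L_0(s) = s(s - 3)(s - 4) / -60
  L_1(s) = (s + 2)(s - 3)(s - 4) / 24
  L_2(s) = (s + 2)s(s - 4) / -15
  L_3(s) = (s + 2)s(s - 3) / 24
Then f(s) = -128/3·L_0(s) + 6·L_1(s) + 159·L_2(s) + 1054/3·L_3(s).
Expanding and collecting terms gives f(s) = 5s³ + (1/3)s² + 5s + 6.
Evaluating at s = 8: f(8) = 7882/3.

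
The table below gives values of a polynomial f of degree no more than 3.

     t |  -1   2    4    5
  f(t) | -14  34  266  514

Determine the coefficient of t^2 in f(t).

0

Write f(t) = at^3 + bt^2 + ct + d. Substituting each data point gives a linear system:
  -a + b - c + d = -14
  8a + 4b + 2c + d = 34
  64a + 16b + 4c + d = 266
  125a + 25b + 5c + d = 514
Solving the system yields a = 4, b = 0, c = 4, d = -6.
So f(t) = 4t^3 + 4t - 6.
The coefficient of t^2 is 0.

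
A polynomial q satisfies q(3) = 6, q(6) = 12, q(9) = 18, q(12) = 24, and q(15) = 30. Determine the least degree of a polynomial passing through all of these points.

1

Forward differences of the values at u = 3, 6, 9, 12, 15:
  q  : 6  12  18  24  30
  Δ  : 6  6  6  6
  Δ^2: 0  0  0
  Δ^3: 0  0
  Δ^4: 0
The first differences are constant (6) and nonzero, while all higher differences vanish, so the minimal degree is 1.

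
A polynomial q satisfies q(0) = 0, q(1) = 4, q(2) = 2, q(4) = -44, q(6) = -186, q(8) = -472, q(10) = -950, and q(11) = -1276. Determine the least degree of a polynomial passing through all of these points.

3

Divided differences on the nodes 0, 1, 2, 4, 6, 8, 10, 11:
  order 0: 0  4  2  -44  -186  -472  -950  -1276
  order 1: 4  -2  -23  -71  -143  -239  -326
  order 2: -3  -7  -12  -18  -24  -29
  order 3: -1  -1  -1  -1  -1
  order 4: 0  0  0  0
  order 5: 0  0  0
  order 6: 0  0
  order 7: 0
The order-3 divided differences are all -1 (nonzero) and every higher order vanishes, so the data lies on a polynomial of degree exactly 3.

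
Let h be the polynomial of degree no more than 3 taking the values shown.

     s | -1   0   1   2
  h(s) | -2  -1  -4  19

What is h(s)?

h(s) = 5s^3 - 2s^2 - 6s - 1

Using the Lagrange interpolation formula with nodes -1, 0, 1, 2:
  L_0(s) = s(s - 1)(s - 2) / -6
  L_1(s) = (s + 1)(s - 1)(s - 2) / 2
  L_2(s) = (s + 1)s(s - 2) / -2
  L_3(s) = (s + 1)s(s - 1) / 6
Then h(s) = -2·L_0(s) - 1·L_1(s) - 4·L_2(s) + 19·L_3(s).
Expanding and collecting terms gives h(s) = 5s^3 - 2s^2 - 6s - 1.
Check: h(0) = -1. ✓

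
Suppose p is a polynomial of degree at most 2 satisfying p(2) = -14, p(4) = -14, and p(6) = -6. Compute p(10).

Write p(t) = at^2 + bt + c. Substituting each data point gives a linear system:
  4a + 2b + c = -14
  16a + 4b + c = -14
  36a + 6b + c = -6
Solving the system yields a = 1, b = -6, c = -6.
So p(t) = t^2 - 6t - 6.
Then p(10) = 34.

34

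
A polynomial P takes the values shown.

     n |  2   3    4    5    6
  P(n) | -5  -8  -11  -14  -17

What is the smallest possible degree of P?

Forward differences of the values at n = 2, 3, 4, 5, 6:
  P  : -5  -8  -11  -14  -17
  Δ  : -3  -3  -3  -3
  Δ^2: 0  0  0
  Δ^3: 0  0
  Δ^4: 0
The first differences are constant (-3) and nonzero, while all higher differences vanish, so the minimal degree is 1.

1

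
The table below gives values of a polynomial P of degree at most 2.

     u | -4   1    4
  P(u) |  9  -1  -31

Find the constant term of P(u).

5

Write P(u) = au^2 + bu + c. Substituting each data point gives a linear system:
  16a - 4b + c = 9
  a + b + c = -1
  16a + 4b + c = -31
Solving the system yields a = -1, b = -5, c = 5.
So P(u) = -u² - 5u + 5.
The constant term is 5.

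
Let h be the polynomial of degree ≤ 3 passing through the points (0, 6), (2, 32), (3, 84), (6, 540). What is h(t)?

Write h(t) = at^3 + bt^2 + ct + d. Substituting each data point gives a linear system:
  d = 6
  8a + 4b + 2c + d = 32
  27a + 9b + 3c + d = 84
  216a + 36b + 6c + d = 540
Solving the system yields a = 2, b = 3, c = -1, d = 6.
So h(t) = 2t³ + 3t² - t + 6.
Check: h(6) = 540. ✓

h(t) = 2t^3 + 3t^2 - t + 6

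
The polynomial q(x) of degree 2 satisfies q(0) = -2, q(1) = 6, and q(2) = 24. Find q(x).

Write q(x) = ax^2 + bx + c. Substituting each data point gives a linear system:
  c = -2
  a + b + c = 6
  4a + 2b + c = 24
Solving the system yields a = 5, b = 3, c = -2.
So q(x) = 5x^2 + 3x - 2.
Check: q(1) = 6. ✓

q(x) = 5x^2 + 3x - 2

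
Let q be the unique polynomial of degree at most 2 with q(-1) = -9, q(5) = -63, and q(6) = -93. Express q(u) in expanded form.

q(u) = -3u^2 + 3u - 3

Using the Lagrange interpolation formula with nodes -1, 5, 6:
  L_0(u) = (u - 5)(u - 6) / 42
  L_1(u) = (u + 1)(u - 6) / -6
  L_2(u) = (u + 1)(u - 5) / 7
Then q(u) = -9·L_0(u) - 63·L_1(u) - 93·L_2(u).
Expanding and collecting terms gives q(u) = -3u² + 3u - 3.
Check: q(6) = -93. ✓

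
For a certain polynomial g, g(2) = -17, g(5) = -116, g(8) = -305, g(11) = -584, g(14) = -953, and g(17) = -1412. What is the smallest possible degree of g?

Forward differences of the values at n = 2, 5, 8, 11, 14, 17:
  g  : -17  -116  -305  -584  -953  -1412
  Δ  : -99  -189  -279  -369  -459
  Δ^2: -90  -90  -90  -90
  Δ^3: 0  0  0
  Δ^4: 0  0
  Δ^5: 0
The second differences are constant (-90) and nonzero, while all higher differences vanish, so the minimal degree is 2.

2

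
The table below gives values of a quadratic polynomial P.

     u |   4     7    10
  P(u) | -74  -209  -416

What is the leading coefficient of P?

Write P(u) = au^2 + bu + c. Substituting each data point gives a linear system:
  16a + 4b + c = -74
  49a + 7b + c = -209
  100a + 10b + c = -416
Solving the system yields a = -4, b = -1, c = -6.
So P(u) = -4u^2 - u - 6.
The leading coefficient is -4.

-4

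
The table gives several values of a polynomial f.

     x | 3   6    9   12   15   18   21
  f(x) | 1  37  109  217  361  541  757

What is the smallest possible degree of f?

2

Forward differences of the values at x = 3, 6, 9, 12, 15, 18, 21:
  f  : 1  37  109  217  361  541  757
  Δ  : 36  72  108  144  180  216
  Δ^2: 36  36  36  36  36
  Δ^3: 0  0  0  0
  Δ^4: 0  0  0
  Δ^5: 0  0
  Δ^6: 0
The second differences are constant (36) and nonzero, while all higher differences vanish, so the minimal degree is 2.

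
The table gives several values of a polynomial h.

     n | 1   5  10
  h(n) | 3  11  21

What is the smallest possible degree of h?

1

Divided differences on the nodes 1, 5, 10:
  order 0: 3  11  21
  order 1: 2  2
  order 2: 0
The order-1 divided differences are all 2 (nonzero) and every higher order vanishes, so the data lies on a polynomial of degree exactly 1.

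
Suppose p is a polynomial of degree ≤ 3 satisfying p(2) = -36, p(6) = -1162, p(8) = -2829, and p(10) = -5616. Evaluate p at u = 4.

Using the Lagrange interpolation formula with nodes 2, 6, 8, 10:
  L_0(u) = (u - 6)(u - 8)(u - 10) / -192
  L_1(u) = (u - 2)(u - 8)(u - 10) / 32
  L_2(u) = (u - 2)(u - 6)(u - 10) / -24
  L_3(u) = (u - 2)(u - 6)(u - 8) / 64
Then p(u) = -36·L_0(u) - 1162·L_1(u) - 2829·L_2(u) - 5616·L_3(u).
Expanding and collecting terms gives p(u) = -6u^3 + 4u^2 - (3/2)u - 1.
Evaluating at u = 4: p(4) = -327.

-327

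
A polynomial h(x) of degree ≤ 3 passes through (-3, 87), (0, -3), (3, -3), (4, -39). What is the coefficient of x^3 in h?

Write h(x) = ax^3 + bx^2 + cx + d. Substituting each data point gives a linear system:
  -27a + 9b - 3c + d = 87
  d = -3
  27a + 9b + 3c + d = -3
  64a + 16b + 4c + d = -39
Solving the system yields a = -2, b = 5, c = 3, d = -3.
So h(x) = -2x^3 + 5x^2 + 3x - 3.
The leading coefficient is -2.

-2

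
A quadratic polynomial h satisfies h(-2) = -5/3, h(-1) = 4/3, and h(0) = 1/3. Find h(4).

-131/3

Forward differences of the values at x = -2, -1, 0:
  h  : -5/3  4/3  1/3
  Δ  : 3  -1
  Δ^2: -4
The second differences are constant, confirming degree 2.
Interpolating (Newton forward form) and evaluating at x = 4 gives h(4) = -131/3.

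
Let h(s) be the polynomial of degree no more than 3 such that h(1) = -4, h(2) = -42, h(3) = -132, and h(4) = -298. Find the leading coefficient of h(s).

-4

Write h(s) = as^3 + bs^2 + cs + d. Substituting each data point gives a linear system:
  a + b + c + d = -4
  8a + 4b + 2c + d = -42
  27a + 9b + 3c + d = -132
  64a + 16b + 4c + d = -298
Solving the system yields a = -4, b = -2, c = -4, d = 6.
So h(s) = -4s^3 - 2s^2 - 4s + 6.
The leading coefficient is -4.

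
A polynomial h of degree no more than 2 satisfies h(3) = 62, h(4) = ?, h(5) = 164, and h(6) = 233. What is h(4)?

107

The 3 known points determine the degree-2 polynomial uniquely.
Write h(x) = ax^2 + bx + c. Substituting each data point gives a linear system:
  9a + 3b + c = 62
  25a + 5b + c = 164
  36a + 6b + c = 233
Solving the system yields a = 6, b = 3, c = -1.
So h(x) = 6x^2 + 3x - 1.
Then h(4) = 107.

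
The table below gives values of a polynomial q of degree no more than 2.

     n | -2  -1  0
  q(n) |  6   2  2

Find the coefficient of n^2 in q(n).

Write q(n) = an^2 + bn + c. Substituting each data point gives a linear system:
  4a - 2b + c = 6
  a - b + c = 2
  c = 2
Solving the system yields a = 2, b = 2, c = 2.
So q(n) = 2n^2 + 2n + 2.
The leading coefficient is 2.

2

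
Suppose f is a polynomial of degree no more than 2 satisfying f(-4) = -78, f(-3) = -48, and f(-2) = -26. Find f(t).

f(t) = -4t^2 + 2t - 6

Using the Lagrange interpolation formula with nodes -4, -3, -2:
  L_0(t) = (t + 3)(t + 2) / 2
  L_1(t) = (t + 4)(t + 2) / -1
  L_2(t) = (t + 4)(t + 3) / 2
Then f(t) = -78·L_0(t) - 48·L_1(t) - 26·L_2(t).
Expanding and collecting terms gives f(t) = -4t^2 + 2t - 6.
Check: f(-2) = -26. ✓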